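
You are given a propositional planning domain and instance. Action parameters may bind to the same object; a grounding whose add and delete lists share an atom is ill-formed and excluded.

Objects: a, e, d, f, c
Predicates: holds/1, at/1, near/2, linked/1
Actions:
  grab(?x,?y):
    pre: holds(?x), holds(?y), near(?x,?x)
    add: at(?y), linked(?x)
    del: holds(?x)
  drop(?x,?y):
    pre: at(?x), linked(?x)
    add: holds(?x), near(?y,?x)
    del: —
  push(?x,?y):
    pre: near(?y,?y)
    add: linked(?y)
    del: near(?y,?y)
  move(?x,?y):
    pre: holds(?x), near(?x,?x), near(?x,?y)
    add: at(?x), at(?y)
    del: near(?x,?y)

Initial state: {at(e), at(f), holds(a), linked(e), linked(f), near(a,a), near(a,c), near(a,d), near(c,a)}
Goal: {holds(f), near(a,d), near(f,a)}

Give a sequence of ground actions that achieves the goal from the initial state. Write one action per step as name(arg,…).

grab(a,a); drop(a,f); drop(f,a)

1. grab(a,a)  →  {at(a), at(e), at(f), linked(a), linked(e), linked(f), near(a,a), near(a,c), near(a,d), near(c,a)}
2. drop(a,f)  →  {at(a), at(e), at(f), holds(a), linked(a), linked(e), linked(f), near(a,a), near(a,c), near(a,d), near(c,a), near(f,a)}
3. drop(f,a)  →  {at(a), at(e), at(f), holds(a), holds(f), linked(a), linked(e), linked(f), near(a,a), near(a,c), near(a,d), near(a,f), near(c,a), near(f,a)}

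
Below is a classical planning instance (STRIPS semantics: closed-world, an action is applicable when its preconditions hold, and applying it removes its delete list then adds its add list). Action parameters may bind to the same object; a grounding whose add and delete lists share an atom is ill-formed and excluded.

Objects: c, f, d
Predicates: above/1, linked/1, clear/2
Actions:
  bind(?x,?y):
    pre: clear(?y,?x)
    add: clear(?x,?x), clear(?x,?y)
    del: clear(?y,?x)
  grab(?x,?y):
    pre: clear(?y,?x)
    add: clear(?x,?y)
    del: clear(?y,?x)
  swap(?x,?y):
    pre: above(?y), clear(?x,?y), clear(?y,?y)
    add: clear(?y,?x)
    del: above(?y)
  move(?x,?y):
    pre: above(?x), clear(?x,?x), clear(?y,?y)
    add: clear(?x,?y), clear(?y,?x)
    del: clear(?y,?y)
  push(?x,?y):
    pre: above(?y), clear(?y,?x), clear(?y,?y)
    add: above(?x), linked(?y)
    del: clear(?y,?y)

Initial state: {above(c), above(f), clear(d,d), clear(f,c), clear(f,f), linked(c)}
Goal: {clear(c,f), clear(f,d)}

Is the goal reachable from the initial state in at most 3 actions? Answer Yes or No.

1. bind(c,f)  →  {above(c), above(f), clear(c,c), clear(c,f), clear(d,d), clear(f,f), linked(c)}
2. move(f,d)  →  {above(c), above(f), clear(c,c), clear(c,f), clear(d,f), clear(f,d), clear(f,f), linked(c)}
optimal plan length = 2; 2 ≤ 3

Yes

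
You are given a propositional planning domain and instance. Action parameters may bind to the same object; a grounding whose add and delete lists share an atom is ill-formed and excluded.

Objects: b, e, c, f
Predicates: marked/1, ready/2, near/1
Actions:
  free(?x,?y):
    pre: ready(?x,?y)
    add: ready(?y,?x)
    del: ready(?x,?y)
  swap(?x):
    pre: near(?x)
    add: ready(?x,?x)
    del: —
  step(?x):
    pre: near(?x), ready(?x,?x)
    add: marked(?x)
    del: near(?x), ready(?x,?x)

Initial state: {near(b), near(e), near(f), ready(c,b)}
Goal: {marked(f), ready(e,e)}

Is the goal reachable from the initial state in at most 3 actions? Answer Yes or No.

Yes

1. swap(e)  →  {near(b), near(e), near(f), ready(c,b), ready(e,e)}
2. swap(f)  →  {near(b), near(e), near(f), ready(c,b), ready(e,e), ready(f,f)}
3. step(f)  →  {marked(f), near(b), near(e), ready(c,b), ready(e,e)}
optimal plan length = 3; 3 ≤ 3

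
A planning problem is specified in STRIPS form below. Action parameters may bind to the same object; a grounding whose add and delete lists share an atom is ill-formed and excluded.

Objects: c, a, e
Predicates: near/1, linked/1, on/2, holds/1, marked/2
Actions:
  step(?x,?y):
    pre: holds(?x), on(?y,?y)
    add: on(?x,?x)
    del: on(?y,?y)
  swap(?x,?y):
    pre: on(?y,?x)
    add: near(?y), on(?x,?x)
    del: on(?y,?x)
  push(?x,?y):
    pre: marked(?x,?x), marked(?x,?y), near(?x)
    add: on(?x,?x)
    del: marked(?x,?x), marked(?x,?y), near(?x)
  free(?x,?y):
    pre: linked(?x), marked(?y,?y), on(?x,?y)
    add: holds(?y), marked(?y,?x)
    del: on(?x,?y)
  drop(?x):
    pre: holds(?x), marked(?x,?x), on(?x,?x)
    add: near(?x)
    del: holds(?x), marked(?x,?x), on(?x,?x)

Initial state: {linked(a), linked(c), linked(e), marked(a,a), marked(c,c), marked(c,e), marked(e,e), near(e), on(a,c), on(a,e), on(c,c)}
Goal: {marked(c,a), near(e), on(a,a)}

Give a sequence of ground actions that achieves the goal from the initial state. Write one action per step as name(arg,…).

swap(e,a); push(a,a); free(a,c)

1. swap(e,a)  →  {linked(a), linked(c), linked(e), marked(a,a), marked(c,c), marked(c,e), marked(e,e), near(a), near(e), on(a,c), on(c,c), on(e,e)}
2. push(a,a)  →  {linked(a), linked(c), linked(e), marked(c,c), marked(c,e), marked(e,e), near(e), on(a,a), on(a,c), on(c,c), on(e,e)}
3. free(a,c)  →  {holds(c), linked(a), linked(c), linked(e), marked(c,a), marked(c,c), marked(c,e), marked(e,e), near(e), on(a,a), on(c,c), on(e,e)}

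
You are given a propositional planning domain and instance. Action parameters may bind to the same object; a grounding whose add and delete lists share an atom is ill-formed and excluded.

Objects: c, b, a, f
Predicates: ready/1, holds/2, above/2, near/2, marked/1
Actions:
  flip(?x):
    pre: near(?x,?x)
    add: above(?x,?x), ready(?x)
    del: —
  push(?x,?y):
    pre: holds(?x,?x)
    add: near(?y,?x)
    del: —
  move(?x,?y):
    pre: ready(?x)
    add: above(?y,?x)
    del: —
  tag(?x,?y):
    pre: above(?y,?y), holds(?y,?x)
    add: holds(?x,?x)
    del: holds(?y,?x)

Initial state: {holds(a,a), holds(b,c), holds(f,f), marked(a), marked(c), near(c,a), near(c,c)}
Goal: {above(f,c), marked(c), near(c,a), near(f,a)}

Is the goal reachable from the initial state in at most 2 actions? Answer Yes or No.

1. flip(c)  →  {above(c,c), holds(a,a), holds(b,c), holds(f,f), marked(a), marked(c), near(c,a), near(c,c), ready(c)}
2. push(a,f)  →  {above(c,c), holds(a,a), holds(b,c), holds(f,f), marked(a), marked(c), near(c,a), near(c,c), near(f,a), ready(c)}
3. move(c,f)  →  {above(c,c), above(f,c), holds(a,a), holds(b,c), holds(f,f), marked(a), marked(c), near(c,a), near(c,c), near(f,a), ready(c)}
optimal plan length = 3; 3 > 2

No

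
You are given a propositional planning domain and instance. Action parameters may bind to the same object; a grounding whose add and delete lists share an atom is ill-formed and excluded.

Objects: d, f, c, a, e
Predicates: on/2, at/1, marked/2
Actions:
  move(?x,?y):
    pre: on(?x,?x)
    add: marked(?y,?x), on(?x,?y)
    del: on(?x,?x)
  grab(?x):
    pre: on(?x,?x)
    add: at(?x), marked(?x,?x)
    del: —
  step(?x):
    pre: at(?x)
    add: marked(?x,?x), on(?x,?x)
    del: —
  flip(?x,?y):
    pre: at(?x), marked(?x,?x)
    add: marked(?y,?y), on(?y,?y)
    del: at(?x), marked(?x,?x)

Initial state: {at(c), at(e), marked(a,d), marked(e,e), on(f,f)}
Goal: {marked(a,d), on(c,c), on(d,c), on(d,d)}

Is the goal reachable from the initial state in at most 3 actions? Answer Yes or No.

1. step(c)  →  {at(c), at(e), marked(a,d), marked(c,c), marked(e,e), on(c,c), on(f,f)}
2. flip(c,d)  →  {at(e), marked(a,d), marked(d,d), marked(e,e), on(c,c), on(d,d), on(f,f)}
3. move(d,c)  →  {at(e), marked(a,d), marked(c,d), marked(d,d), marked(e,e), on(c,c), on(d,c), on(f,f)}
4. flip(e,d)  →  {marked(a,d), marked(c,d), marked(d,d), on(c,c), on(d,c), on(d,d), on(f,f)}
optimal plan length = 4; 4 > 3

No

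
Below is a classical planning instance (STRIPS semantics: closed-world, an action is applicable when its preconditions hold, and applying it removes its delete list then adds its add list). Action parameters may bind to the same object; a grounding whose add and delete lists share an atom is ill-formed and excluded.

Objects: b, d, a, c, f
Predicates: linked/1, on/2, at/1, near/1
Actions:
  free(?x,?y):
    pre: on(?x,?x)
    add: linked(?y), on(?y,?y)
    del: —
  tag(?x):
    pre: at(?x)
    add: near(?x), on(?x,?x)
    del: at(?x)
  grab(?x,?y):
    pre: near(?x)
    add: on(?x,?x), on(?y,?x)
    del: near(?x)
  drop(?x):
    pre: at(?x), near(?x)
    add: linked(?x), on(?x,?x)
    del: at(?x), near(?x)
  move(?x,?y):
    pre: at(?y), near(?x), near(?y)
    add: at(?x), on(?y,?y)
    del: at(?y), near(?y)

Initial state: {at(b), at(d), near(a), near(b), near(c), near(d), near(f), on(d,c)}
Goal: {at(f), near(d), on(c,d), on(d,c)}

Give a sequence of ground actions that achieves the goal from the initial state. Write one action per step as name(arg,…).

grab(d,c); tag(d); move(f,b)

1. grab(d,c)  →  {at(b), at(d), near(a), near(b), near(c), near(f), on(c,d), on(d,c), on(d,d)}
2. tag(d)  →  {at(b), near(a), near(b), near(c), near(d), near(f), on(c,d), on(d,c), on(d,d)}
3. move(f,b)  →  {at(f), near(a), near(c), near(d), near(f), on(b,b), on(c,d), on(d,c), on(d,d)}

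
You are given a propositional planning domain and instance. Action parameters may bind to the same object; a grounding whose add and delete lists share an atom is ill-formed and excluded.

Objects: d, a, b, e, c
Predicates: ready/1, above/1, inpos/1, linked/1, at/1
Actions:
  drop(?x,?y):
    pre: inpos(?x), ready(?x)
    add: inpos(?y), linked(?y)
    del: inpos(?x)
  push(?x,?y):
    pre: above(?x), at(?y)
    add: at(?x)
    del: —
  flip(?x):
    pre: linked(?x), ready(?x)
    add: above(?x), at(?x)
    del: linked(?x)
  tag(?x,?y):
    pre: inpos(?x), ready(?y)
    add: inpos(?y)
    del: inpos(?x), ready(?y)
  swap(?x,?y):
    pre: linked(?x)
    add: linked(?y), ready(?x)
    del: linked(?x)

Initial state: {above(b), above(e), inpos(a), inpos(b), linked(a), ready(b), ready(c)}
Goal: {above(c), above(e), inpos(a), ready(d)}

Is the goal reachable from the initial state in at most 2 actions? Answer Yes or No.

No

1. drop(b,d)  →  {above(b), above(e), inpos(a), inpos(d), linked(a), linked(d), ready(b), ready(c)}
2. swap(d,c)  →  {above(b), above(e), inpos(a), inpos(d), linked(a), linked(c), ready(b), ready(c), ready(d)}
3. flip(c)  →  {above(b), above(c), above(e), at(c), inpos(a), inpos(d), linked(a), ready(b), ready(c), ready(d)}
optimal plan length = 3; 3 > 2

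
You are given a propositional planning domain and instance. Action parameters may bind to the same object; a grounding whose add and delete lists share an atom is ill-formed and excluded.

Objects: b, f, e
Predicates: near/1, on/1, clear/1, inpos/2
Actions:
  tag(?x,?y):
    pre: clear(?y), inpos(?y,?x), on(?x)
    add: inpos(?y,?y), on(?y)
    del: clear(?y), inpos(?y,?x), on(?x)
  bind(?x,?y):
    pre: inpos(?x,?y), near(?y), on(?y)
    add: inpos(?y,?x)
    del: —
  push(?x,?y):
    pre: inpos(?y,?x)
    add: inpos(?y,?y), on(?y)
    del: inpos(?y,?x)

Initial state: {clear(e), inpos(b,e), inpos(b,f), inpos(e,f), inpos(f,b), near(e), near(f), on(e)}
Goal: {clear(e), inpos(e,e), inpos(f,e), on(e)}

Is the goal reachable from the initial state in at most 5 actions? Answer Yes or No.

Yes

1. push(b,f)  →  {clear(e), inpos(b,e), inpos(b,f), inpos(e,f), inpos(f,f), near(e), near(f), on(e), on(f)}
2. bind(e,f)  →  {clear(e), inpos(b,e), inpos(b,f), inpos(e,f), inpos(f,e), inpos(f,f), near(e), near(f), on(e), on(f)}
3. push(f,e)  →  {clear(e), inpos(b,e), inpos(b,f), inpos(e,e), inpos(f,e), inpos(f,f), near(e), near(f), on(e), on(f)}
optimal plan length = 3; 3 ≤ 5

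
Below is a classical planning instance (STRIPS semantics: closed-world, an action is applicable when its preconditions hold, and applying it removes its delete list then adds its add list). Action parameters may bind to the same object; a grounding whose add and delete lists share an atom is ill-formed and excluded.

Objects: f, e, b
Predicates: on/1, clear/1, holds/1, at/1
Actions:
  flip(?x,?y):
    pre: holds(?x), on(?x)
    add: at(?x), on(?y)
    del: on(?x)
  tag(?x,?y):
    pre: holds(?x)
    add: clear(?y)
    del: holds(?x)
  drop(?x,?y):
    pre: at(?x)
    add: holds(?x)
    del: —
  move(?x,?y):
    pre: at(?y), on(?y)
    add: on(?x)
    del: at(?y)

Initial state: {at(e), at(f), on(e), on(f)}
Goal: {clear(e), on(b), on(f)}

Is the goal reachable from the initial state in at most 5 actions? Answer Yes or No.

Yes

1. drop(f,f)  →  {at(e), at(f), holds(f), on(e), on(f)}
2. tag(f,e)  →  {at(e), at(f), clear(e), on(e), on(f)}
3. move(b,f)  →  {at(e), clear(e), on(b), on(e), on(f)}
optimal plan length = 3; 3 ≤ 5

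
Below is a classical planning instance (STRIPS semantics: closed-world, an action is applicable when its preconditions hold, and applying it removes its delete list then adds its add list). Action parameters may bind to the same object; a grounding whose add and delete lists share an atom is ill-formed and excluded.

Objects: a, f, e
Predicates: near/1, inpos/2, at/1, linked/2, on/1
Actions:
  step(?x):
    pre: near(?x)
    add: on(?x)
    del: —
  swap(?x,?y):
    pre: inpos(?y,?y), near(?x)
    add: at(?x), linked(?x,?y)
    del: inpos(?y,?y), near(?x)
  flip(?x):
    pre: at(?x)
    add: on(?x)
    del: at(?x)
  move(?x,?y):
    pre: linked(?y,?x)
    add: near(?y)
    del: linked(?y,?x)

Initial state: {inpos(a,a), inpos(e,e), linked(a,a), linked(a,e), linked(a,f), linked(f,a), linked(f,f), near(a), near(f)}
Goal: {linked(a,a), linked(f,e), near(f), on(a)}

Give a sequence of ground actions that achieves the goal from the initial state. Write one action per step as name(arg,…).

1. step(a)  →  {inpos(a,a), inpos(e,e), linked(a,a), linked(a,e), linked(a,f), linked(f,a), linked(f,f), near(a), near(f), on(a)}
2. swap(f,e)  →  {at(f), inpos(a,a), linked(a,a), linked(a,e), linked(a,f), linked(f,a), linked(f,e), linked(f,f), near(a), on(a)}
3. move(a,f)  →  {at(f), inpos(a,a), linked(a,a), linked(a,e), linked(a,f), linked(f,e), linked(f,f), near(a), near(f), on(a)}

step(a); swap(f,e); move(a,f)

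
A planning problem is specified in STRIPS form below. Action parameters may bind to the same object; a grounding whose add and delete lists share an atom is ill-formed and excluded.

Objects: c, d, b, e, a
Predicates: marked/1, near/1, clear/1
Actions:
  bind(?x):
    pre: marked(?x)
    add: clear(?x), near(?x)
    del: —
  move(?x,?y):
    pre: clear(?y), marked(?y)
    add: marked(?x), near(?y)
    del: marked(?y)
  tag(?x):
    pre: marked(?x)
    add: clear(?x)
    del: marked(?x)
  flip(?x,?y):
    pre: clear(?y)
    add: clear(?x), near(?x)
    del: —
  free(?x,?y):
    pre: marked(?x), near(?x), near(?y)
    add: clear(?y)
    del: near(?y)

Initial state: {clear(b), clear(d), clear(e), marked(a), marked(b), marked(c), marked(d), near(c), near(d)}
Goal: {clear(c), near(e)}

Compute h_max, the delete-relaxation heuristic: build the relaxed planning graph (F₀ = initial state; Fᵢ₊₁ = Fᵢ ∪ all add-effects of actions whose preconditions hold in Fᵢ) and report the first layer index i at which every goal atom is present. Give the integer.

F0 = init (9 atoms)
F1 = F0 ∪ {clear(a), clear(c), marked(e), near(a), near(b), near(e)}  (15 atoms)
goal ⊆ F1  ⇒  h_max = 1

1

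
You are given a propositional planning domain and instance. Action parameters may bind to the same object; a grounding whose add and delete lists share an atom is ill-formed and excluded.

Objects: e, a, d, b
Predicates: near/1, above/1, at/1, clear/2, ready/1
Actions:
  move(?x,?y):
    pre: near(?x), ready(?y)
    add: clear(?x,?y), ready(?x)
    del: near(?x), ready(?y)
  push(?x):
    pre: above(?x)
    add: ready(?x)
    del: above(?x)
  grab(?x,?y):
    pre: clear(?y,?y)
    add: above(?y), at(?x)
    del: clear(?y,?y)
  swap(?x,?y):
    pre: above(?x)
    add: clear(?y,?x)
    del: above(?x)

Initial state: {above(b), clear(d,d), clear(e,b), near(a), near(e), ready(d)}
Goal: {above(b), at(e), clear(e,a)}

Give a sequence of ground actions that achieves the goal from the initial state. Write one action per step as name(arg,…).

1. move(a,d)  →  {above(b), clear(a,d), clear(d,d), clear(e,b), near(e), ready(a)}
2. move(e,a)  →  {above(b), clear(a,d), clear(d,d), clear(e,a), clear(e,b), ready(e)}
3. grab(e,d)  →  {above(b), above(d), at(e), clear(a,d), clear(e,a), clear(e,b), ready(e)}

move(a,d); move(e,a); grab(e,d)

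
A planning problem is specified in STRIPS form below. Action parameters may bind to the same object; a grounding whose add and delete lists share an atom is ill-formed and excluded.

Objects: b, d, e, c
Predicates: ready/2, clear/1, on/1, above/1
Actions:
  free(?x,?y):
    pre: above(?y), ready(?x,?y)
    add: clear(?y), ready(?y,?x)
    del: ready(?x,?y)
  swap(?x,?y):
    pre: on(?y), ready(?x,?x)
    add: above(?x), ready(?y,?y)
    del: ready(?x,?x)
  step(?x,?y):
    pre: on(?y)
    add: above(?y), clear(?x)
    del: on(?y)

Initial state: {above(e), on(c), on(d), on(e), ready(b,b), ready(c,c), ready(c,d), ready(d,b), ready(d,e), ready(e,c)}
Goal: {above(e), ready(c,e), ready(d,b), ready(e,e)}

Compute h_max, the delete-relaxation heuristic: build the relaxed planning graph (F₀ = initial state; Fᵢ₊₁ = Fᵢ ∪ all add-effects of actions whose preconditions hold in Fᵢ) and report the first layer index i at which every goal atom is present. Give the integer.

2

F0 = init (10 atoms)
F1 = F0 ∪ {above(b), above(c), above(d), clear(b), clear(c), clear(d), clear(e), ready(d,d), ready(e,d), ready(e,e)}  (20 atoms)
F2 = F1 ∪ {ready(b,d), ready(c,e), ready(d,c)}  (23 atoms)
goal ⊆ F2  ⇒  h_max = 2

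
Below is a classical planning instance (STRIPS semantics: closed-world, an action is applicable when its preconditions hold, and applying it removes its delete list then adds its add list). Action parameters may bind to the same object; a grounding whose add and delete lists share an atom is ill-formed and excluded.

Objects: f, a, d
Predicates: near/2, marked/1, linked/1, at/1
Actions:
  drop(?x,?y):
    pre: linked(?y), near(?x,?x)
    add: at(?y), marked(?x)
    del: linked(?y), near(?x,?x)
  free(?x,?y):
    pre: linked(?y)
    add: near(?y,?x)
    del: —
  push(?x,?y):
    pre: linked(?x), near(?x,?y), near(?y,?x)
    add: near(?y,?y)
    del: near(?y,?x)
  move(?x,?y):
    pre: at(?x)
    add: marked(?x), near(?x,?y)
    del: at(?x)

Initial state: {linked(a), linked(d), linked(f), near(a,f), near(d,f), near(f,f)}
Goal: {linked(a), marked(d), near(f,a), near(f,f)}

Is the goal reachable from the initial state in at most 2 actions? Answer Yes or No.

No

1. free(a,f)  →  {linked(a), linked(d), linked(f), near(a,f), near(d,f), near(f,a), near(f,f)}
2. free(d,d)  →  {linked(a), linked(d), linked(f), near(a,f), near(d,d), near(d,f), near(f,a), near(f,f)}
3. drop(d,f)  →  {at(f), linked(a), linked(d), marked(d), near(a,f), near(d,f), near(f,a), near(f,f)}
optimal plan length = 3; 3 > 2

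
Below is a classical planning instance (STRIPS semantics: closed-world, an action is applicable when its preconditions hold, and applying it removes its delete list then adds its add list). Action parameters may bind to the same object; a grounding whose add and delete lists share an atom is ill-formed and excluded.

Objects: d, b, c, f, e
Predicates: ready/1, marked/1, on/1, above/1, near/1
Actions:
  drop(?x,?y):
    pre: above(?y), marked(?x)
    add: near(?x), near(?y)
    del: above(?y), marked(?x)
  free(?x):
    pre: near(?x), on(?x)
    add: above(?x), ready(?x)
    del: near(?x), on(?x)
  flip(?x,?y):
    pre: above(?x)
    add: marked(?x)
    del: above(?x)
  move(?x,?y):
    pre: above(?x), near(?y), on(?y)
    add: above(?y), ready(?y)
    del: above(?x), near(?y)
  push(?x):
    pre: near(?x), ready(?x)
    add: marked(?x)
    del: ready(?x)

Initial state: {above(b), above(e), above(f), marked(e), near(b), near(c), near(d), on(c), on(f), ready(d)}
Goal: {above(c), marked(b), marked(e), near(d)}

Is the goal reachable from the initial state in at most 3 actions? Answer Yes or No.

1. free(c)  →  {above(b), above(c), above(e), above(f), marked(e), near(b), near(d), on(f), ready(c), ready(d)}
2. flip(b,d)  →  {above(c), above(e), above(f), marked(b), marked(e), near(b), near(d), on(f), ready(c), ready(d)}
optimal plan length = 2; 2 ≤ 3

Yes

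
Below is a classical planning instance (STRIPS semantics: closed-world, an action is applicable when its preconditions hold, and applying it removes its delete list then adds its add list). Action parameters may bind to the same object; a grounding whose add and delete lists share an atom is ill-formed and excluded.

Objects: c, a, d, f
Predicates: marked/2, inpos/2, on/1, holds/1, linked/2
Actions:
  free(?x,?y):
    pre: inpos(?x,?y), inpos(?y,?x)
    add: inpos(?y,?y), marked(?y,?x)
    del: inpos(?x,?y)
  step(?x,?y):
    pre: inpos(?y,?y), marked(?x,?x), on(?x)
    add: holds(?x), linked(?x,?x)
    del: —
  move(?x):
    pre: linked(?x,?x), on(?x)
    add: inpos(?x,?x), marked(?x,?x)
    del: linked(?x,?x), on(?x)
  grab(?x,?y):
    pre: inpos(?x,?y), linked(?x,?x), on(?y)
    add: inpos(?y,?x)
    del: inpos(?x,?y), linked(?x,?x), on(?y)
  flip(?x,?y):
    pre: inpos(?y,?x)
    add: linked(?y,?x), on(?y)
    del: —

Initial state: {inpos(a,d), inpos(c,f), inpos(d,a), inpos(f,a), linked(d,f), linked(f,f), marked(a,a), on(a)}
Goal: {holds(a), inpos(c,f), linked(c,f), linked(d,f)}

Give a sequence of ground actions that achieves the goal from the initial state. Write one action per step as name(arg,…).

free(a,d); step(a,d); flip(f,c)

1. free(a,d)  →  {inpos(c,f), inpos(d,a), inpos(d,d), inpos(f,a), linked(d,f), linked(f,f), marked(a,a), marked(d,a), on(a)}
2. step(a,d)  →  {holds(a), inpos(c,f), inpos(d,a), inpos(d,d), inpos(f,a), linked(a,a), linked(d,f), linked(f,f), marked(a,a), marked(d,a), on(a)}
3. flip(f,c)  →  {holds(a), inpos(c,f), inpos(d,a), inpos(d,d), inpos(f,a), linked(a,a), linked(c,f), linked(d,f), linked(f,f), marked(a,a), marked(d,a), on(a), on(c)}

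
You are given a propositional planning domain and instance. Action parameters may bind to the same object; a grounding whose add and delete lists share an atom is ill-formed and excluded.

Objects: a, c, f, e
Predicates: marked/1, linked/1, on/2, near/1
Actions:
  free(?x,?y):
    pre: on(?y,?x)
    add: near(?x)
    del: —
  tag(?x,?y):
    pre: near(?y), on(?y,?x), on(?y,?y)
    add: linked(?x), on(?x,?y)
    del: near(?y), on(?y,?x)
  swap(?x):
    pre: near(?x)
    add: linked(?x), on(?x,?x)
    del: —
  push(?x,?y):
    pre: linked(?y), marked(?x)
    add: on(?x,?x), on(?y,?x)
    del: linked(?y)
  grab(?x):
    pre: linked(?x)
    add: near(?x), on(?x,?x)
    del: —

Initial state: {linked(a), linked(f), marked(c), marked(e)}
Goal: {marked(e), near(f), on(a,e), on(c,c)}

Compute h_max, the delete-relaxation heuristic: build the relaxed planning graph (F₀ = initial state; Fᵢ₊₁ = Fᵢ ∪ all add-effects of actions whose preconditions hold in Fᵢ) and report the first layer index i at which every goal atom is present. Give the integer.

F0 = init (4 atoms)
F1 = F0 ∪ {near(a), near(f), on(a,a), on(a,c), on(a,e), on(c,c), on(e,e), on(f,c), on(f,e), on(f,f)}  (14 atoms)
goal ⊆ F1  ⇒  h_max = 1

1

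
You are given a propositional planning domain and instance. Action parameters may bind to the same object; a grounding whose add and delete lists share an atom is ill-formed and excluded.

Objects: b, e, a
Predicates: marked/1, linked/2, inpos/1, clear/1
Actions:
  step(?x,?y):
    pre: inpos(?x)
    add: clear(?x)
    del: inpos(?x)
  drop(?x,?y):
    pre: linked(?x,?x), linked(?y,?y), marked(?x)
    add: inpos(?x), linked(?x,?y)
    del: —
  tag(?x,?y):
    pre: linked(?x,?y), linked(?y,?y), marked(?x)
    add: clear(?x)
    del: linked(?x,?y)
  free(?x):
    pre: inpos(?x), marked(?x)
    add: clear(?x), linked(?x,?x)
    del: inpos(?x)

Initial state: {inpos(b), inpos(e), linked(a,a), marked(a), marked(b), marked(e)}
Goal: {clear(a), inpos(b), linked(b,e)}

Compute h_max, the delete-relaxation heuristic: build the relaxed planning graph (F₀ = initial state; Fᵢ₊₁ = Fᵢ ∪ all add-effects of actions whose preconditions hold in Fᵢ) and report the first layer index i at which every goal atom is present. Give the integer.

2

F0 = init (6 atoms)
F1 = F0 ∪ {clear(a), clear(b), clear(e), inpos(a), linked(b,b), linked(e,e)}  (12 atoms)
F2 = F1 ∪ {linked(a,b), linked(a,e), linked(b,a), linked(b,e), linked(e,a), linked(e,b)}  (18 atoms)
goal ⊆ F2  ⇒  h_max = 2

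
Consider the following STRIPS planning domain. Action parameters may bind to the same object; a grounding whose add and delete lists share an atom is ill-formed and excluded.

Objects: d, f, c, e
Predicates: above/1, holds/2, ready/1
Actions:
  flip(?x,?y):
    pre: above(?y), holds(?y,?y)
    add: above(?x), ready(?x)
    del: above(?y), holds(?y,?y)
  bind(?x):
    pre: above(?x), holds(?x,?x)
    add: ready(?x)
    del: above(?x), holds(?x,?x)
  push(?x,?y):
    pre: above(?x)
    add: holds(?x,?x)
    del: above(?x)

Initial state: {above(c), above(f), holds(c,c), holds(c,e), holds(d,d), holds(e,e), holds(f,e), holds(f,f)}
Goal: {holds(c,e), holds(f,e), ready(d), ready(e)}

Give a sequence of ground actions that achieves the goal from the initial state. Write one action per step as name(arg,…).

1. flip(d,f)  →  {above(c), above(d), holds(c,c), holds(c,e), holds(d,d), holds(e,e), holds(f,e), ready(d)}
2. flip(e,d)  →  {above(c), above(e), holds(c,c), holds(c,e), holds(e,e), holds(f,e), ready(d), ready(e)}

flip(d,f); flip(e,d)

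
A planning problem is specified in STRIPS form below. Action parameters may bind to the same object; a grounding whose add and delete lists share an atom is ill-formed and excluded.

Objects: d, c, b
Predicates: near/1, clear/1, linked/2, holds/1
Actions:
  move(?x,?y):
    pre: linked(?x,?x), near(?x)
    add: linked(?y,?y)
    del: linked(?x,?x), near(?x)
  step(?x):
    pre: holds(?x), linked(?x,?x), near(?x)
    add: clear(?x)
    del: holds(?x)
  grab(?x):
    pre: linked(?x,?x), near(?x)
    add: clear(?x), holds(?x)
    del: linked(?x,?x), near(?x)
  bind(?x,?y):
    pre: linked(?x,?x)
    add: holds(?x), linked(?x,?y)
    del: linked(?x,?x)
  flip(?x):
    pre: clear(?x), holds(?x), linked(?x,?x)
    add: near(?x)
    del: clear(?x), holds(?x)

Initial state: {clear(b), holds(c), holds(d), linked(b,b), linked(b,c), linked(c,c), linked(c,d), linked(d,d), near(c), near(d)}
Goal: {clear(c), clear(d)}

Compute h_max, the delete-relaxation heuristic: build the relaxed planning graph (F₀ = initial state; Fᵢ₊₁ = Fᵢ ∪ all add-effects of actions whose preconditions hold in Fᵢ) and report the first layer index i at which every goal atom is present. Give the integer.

1

F0 = init (10 atoms)
F1 = F0 ∪ {clear(c), clear(d), holds(b), linked(b,d), linked(c,b), linked(d,b), linked(d,c)}  (17 atoms)
goal ⊆ F1  ⇒  h_max = 1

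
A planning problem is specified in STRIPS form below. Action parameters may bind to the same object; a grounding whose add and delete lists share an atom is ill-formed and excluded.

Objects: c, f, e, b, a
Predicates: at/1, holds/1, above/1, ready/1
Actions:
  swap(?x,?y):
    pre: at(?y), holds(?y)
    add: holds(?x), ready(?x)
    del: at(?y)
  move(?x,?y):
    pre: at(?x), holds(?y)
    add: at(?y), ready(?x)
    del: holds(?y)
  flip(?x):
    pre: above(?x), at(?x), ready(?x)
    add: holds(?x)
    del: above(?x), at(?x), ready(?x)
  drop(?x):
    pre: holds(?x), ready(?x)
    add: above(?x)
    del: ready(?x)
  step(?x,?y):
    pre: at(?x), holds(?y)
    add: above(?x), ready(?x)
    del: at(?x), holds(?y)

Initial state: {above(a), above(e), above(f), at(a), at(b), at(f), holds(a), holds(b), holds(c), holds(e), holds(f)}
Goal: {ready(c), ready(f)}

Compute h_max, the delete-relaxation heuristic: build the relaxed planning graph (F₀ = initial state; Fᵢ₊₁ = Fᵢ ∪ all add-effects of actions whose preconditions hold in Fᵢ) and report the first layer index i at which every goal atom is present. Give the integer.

1

F0 = init (11 atoms)
F1 = F0 ∪ {above(b), at(c), at(e), ready(a), ready(b), ready(c), ready(e), ready(f)}  (19 atoms)
goal ⊆ F1  ⇒  h_max = 1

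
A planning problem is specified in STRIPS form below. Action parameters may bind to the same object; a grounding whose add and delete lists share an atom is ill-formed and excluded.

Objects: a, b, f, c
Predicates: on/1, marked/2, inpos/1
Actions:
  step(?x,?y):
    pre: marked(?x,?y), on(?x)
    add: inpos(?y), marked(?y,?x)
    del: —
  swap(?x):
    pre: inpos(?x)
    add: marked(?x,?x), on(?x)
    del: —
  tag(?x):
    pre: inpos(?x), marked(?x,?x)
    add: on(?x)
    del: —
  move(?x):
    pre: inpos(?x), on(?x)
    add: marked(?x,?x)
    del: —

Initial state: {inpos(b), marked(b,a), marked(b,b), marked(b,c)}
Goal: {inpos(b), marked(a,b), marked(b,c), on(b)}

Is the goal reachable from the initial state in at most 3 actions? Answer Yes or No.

Yes

1. swap(b)  →  {inpos(b), marked(b,a), marked(b,b), marked(b,c), on(b)}
2. step(b,a)  →  {inpos(a), inpos(b), marked(a,b), marked(b,a), marked(b,b), marked(b,c), on(b)}
optimal plan length = 2; 2 ≤ 3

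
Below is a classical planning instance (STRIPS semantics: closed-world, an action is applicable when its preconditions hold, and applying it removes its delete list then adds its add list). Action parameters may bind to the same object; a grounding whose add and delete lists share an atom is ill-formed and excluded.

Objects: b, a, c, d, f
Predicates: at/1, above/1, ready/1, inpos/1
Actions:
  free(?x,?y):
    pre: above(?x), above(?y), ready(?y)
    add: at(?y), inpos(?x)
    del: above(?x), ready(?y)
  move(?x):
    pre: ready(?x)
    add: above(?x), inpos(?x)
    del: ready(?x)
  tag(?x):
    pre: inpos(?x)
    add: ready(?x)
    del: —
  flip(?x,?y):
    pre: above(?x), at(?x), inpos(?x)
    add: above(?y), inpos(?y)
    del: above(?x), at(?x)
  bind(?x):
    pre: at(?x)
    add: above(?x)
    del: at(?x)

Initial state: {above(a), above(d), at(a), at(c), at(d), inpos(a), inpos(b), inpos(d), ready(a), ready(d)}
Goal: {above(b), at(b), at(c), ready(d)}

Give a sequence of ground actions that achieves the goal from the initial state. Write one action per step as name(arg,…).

tag(b); flip(a,b); free(d,b)

1. tag(b)  →  {above(a), above(d), at(a), at(c), at(d), inpos(a), inpos(b), inpos(d), ready(a), ready(b), ready(d)}
2. flip(a,b)  →  {above(b), above(d), at(c), at(d), inpos(a), inpos(b), inpos(d), ready(a), ready(b), ready(d)}
3. free(d,b)  →  {above(b), at(b), at(c), at(d), inpos(a), inpos(b), inpos(d), ready(a), ready(d)}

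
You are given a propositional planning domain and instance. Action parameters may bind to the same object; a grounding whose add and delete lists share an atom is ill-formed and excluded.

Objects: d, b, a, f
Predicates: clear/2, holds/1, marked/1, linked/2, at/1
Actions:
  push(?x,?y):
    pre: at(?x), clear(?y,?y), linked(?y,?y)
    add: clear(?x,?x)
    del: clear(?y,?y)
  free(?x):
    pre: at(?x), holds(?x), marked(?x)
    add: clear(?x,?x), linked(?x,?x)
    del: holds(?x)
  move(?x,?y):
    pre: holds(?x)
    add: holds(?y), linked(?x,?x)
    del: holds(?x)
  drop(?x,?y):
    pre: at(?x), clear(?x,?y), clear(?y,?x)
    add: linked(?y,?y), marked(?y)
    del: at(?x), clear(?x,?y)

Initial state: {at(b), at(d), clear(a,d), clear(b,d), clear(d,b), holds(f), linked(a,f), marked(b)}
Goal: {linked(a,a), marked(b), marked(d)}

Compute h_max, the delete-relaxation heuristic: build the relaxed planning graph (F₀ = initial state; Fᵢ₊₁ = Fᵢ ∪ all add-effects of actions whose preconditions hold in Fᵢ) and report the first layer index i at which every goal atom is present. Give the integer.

F0 = init (8 atoms)
F1 = F0 ∪ {holds(a), holds(b), holds(d), linked(b,b), linked(d,d), linked(f,f), marked(d)}  (15 atoms)
F2 = F1 ∪ {clear(b,b), clear(d,d), linked(a,a)}  (18 atoms)
goal ⊆ F2  ⇒  h_max = 2

2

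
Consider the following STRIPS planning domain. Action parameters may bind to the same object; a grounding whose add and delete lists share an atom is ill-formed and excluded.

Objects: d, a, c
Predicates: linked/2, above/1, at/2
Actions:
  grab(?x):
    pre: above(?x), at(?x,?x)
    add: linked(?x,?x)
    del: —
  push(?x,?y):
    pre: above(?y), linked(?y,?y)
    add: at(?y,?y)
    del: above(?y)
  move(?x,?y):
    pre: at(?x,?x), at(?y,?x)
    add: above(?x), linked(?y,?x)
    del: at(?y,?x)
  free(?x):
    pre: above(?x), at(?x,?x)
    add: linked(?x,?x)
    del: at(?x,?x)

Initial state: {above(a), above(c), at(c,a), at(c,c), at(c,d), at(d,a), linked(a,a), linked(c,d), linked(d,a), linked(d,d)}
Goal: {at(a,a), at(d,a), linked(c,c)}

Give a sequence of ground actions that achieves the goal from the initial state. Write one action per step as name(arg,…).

grab(c); push(d,a)

1. grab(c)  →  {above(a), above(c), at(c,a), at(c,c), at(c,d), at(d,a), linked(a,a), linked(c,c), linked(c,d), linked(d,a), linked(d,d)}
2. push(d,a)  →  {above(c), at(a,a), at(c,a), at(c,c), at(c,d), at(d,a), linked(a,a), linked(c,c), linked(c,d), linked(d,a), linked(d,d)}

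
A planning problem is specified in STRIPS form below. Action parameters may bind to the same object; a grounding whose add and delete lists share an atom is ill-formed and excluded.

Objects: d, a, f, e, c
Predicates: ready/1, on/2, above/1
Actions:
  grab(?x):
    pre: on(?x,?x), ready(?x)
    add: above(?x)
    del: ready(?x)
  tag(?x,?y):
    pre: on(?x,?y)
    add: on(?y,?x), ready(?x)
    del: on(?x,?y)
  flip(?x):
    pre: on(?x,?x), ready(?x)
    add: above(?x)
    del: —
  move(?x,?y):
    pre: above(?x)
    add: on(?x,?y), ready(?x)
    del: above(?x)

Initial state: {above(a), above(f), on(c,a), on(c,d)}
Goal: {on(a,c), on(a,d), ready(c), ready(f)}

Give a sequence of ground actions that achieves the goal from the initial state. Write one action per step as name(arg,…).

1. tag(c,a)  →  {above(a), above(f), on(a,c), on(c,d), ready(c)}
2. move(a,d)  →  {above(f), on(a,c), on(a,d), on(c,d), ready(a), ready(c)}
3. move(f,d)  →  {on(a,c), on(a,d), on(c,d), on(f,d), ready(a), ready(c), ready(f)}

tag(c,a); move(a,d); move(f,d)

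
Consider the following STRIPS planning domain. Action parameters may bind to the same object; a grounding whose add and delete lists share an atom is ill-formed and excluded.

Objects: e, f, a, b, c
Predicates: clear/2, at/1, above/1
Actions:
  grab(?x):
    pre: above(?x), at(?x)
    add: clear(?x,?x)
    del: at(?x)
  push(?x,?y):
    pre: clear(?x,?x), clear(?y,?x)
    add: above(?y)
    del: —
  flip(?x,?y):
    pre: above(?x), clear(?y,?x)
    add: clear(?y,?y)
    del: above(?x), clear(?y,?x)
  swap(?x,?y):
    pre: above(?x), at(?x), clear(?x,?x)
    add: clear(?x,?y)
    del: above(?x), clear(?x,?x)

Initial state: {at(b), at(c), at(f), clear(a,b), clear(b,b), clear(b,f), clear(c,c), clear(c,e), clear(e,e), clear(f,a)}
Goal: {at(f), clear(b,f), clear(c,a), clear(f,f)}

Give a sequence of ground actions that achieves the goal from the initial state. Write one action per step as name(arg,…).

1. push(e,c)  →  {above(c), at(b), at(c), at(f), clear(a,b), clear(b,b), clear(b,f), clear(c,c), clear(c,e), clear(e,e), clear(f,a)}
2. push(b,a)  →  {above(a), above(c), at(b), at(c), at(f), clear(a,b), clear(b,b), clear(b,f), clear(c,c), clear(c,e), clear(e,e), clear(f,a)}
3. flip(a,f)  →  {above(c), at(b), at(c), at(f), clear(a,b), clear(b,b), clear(b,f), clear(c,c), clear(c,e), clear(e,e), clear(f,f)}
4. swap(c,a)  →  {at(b), at(c), at(f), clear(a,b), clear(b,b), clear(b,f), clear(c,a), clear(c,e), clear(e,e), clear(f,f)}

push(e,c); push(b,a); flip(a,f); swap(c,a)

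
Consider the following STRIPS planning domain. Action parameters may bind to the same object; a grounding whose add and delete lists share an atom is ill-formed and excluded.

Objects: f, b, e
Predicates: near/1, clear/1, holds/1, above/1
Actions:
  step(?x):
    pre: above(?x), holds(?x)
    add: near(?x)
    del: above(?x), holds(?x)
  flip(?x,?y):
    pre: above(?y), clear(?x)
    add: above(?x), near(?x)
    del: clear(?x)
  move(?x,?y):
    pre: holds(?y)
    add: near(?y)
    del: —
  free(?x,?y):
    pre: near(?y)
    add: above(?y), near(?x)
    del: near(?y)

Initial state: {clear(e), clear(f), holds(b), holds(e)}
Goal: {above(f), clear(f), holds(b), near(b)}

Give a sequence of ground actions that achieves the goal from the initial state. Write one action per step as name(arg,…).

move(f,b); free(f,b); free(b,f)

1. move(f,b)  →  {clear(e), clear(f), holds(b), holds(e), near(b)}
2. free(f,b)  →  {above(b), clear(e), clear(f), holds(b), holds(e), near(f)}
3. free(b,f)  →  {above(b), above(f), clear(e), clear(f), holds(b), holds(e), near(b)}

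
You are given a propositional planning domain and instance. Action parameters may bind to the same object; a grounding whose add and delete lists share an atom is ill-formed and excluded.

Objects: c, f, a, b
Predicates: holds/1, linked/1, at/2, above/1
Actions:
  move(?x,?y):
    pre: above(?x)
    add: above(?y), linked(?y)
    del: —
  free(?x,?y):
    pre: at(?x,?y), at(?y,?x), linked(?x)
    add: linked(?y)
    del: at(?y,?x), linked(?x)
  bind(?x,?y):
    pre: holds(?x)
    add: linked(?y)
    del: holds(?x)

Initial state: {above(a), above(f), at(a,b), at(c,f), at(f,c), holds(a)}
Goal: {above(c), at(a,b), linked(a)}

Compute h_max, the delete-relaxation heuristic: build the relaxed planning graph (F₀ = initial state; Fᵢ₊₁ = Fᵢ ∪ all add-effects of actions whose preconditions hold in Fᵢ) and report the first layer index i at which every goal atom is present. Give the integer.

1

F0 = init (6 atoms)
F1 = F0 ∪ {above(b), above(c), linked(a), linked(b), linked(c), linked(f)}  (12 atoms)
goal ⊆ F1  ⇒  h_max = 1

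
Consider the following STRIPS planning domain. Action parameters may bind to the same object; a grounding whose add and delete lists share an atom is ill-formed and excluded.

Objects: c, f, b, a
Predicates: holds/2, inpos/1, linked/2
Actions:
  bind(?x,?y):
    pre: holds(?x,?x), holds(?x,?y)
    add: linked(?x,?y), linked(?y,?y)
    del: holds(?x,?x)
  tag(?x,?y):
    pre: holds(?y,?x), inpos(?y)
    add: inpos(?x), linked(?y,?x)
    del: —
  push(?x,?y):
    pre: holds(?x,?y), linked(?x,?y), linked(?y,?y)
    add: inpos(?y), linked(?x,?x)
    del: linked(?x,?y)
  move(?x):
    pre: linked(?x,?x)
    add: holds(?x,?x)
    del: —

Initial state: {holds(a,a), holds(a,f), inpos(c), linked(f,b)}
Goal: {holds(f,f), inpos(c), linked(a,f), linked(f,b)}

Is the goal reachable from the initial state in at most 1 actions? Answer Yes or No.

No

1. bind(a,f)  →  {holds(a,f), inpos(c), linked(a,f), linked(f,b), linked(f,f)}
2. move(f)  →  {holds(a,f), holds(f,f), inpos(c), linked(a,f), linked(f,b), linked(f,f)}
optimal plan length = 2; 2 > 1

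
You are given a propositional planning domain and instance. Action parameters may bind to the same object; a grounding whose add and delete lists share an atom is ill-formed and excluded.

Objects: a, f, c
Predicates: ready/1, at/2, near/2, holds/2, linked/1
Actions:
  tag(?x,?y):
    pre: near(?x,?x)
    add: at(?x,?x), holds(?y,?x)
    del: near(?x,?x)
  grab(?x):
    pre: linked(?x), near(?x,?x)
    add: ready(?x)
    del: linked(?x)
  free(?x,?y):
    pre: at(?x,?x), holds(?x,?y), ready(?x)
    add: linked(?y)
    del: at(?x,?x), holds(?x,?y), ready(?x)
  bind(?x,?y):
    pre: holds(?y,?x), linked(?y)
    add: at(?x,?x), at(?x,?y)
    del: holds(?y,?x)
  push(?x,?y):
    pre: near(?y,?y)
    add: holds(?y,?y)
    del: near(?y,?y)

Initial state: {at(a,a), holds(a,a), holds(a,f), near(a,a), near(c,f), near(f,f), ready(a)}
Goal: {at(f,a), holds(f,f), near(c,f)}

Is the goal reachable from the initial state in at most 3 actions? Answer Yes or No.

Yes

1. tag(f,f)  →  {at(a,a), at(f,f), holds(a,a), holds(a,f), holds(f,f), near(a,a), near(c,f), ready(a)}
2. free(a,a)  →  {at(f,f), holds(a,f), holds(f,f), linked(a), near(a,a), near(c,f)}
3. bind(f,a)  →  {at(f,a), at(f,f), holds(f,f), linked(a), near(a,a), near(c,f)}
optimal plan length = 3; 3 ≤ 3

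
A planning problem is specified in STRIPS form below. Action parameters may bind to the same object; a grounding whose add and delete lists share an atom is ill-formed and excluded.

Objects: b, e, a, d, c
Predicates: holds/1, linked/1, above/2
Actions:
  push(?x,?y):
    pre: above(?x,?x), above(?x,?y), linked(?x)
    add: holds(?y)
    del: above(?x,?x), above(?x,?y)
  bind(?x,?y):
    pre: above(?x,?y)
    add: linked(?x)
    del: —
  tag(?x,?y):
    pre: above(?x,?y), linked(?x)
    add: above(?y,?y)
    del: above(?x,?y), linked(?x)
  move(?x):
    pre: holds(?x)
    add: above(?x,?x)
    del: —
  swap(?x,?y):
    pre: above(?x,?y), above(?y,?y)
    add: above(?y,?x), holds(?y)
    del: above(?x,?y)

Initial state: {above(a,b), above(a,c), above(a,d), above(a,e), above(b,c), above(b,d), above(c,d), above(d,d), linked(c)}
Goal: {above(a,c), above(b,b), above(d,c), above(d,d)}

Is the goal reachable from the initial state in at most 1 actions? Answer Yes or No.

No

1. bind(a,b)  →  {above(a,b), above(a,c), above(a,d), above(a,e), above(b,c), above(b,d), above(c,d), above(d,d), linked(a), linked(c)}
2. tag(a,b)  →  {above(a,c), above(a,d), above(a,e), above(b,b), above(b,c), above(b,d), above(c,d), above(d,d), linked(c)}
3. swap(c,d)  →  {above(a,c), above(a,d), above(a,e), above(b,b), above(b,c), above(b,d), above(d,c), above(d,d), holds(d), linked(c)}
optimal plan length = 3; 3 > 1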